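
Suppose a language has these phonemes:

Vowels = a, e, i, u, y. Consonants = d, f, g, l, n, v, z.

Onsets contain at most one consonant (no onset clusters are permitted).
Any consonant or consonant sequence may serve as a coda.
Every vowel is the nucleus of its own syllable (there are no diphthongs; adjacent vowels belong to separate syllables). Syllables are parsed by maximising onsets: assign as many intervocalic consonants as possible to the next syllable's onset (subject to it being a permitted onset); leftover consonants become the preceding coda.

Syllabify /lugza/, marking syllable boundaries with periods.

lug.za

Nuclei (vowels): u, a → 2 syllables.
σ1/σ2 boundary: /gz/ — longest licit onset from the right is /z/, leaving /g/ as coda.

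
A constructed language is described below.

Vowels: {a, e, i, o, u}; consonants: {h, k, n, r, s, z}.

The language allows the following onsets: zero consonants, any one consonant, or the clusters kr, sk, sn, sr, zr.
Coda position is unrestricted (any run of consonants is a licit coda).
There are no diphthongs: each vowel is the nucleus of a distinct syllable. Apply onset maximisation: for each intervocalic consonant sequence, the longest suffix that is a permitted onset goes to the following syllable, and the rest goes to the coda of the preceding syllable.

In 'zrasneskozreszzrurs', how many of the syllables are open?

The vowels are a, e, o, e, u — 5 nuclei, so 5 syllables.
σ1/σ2 boundary: /sn/ is a licit onset in full, so it all attaches to the next syllable.
σ2/σ3 boundary: /sk/ is a licit onset in full, so it all attaches to the next syllable.
σ3/σ4 boundary: /zr/ is a licit onset in full, so it all attaches to the next syllable.
σ4/σ5 boundary: /szzr/ — longest licit onset from the right is /zr/, leaving /sz/ as coda.
Syllabification: zra.sne.sko.zresz.zrurs.
Classifying each syllable: /zra/ (open), /sne/ (open), /sko/ (open), /zresz/ (closed), /zrurs/ (closed).
Open syllables: 3.

3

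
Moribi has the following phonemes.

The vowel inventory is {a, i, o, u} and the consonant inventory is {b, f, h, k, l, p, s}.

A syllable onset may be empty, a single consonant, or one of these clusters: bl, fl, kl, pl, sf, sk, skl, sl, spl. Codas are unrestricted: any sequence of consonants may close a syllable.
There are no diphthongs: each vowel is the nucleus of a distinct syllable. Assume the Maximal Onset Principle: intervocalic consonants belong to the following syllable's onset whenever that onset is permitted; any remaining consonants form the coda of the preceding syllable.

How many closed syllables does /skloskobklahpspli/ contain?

Nuclei (vowels): o, o, a, i → 4 syllables.
V1 /o/ – V2 /o/: /sk/ is a licit onset in full, so it all attaches to the next syllable.
V2 /o/ – V3 /a/: cluster /bkl/ — the longest permitted-onset suffix is /kl/; onset = /kl/, preceding coda = /b/.
V3 /a/ – V4 /i/: cluster /hpspl/ — the longest permitted-onset suffix is /spl/; onset = /spl/, preceding coda = /hp/.
So the parse is sklo.skob.klahp.spli.
Classifying each syllable: /sklo/ (open), /skob/ (closed), /klahp/ (closed), /spli/ (open).
Closed syllables: 2.

2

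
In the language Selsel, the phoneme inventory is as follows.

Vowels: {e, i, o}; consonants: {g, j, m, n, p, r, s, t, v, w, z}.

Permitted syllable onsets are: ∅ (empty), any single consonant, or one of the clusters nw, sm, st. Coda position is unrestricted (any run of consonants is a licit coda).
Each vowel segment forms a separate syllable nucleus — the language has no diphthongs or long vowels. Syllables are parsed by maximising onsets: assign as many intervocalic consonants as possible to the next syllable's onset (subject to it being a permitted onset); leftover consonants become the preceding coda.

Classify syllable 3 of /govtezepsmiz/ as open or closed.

The vowels are o, e, e, i — 4 nuclei, so 4 syllables.
σ1/σ2 boundary: /vt/ — longest licit onset from the right is /t/, leaving /v/ as coda.
σ2/σ3 boundary: just /z/ — single C goes to the following onset.
σ3/σ4 boundary: cluster /psm/ — the longest permitted-onset suffix is /sm/; onset = /sm/, preceding coda = /p/.
So the parse is gov.te.zep.smiz.
Syllable 3 is /zep/ with coda /p/, so it is closed.

closed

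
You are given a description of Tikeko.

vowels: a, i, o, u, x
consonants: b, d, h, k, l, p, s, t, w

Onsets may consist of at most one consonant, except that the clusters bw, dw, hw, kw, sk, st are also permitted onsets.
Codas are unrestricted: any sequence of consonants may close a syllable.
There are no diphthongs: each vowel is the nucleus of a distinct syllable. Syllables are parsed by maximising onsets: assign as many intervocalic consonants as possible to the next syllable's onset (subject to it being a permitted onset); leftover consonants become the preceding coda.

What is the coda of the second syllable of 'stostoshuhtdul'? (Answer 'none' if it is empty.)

s

Vowels present: o, o, u, u; each is a nucleus, giving 4 syllables.
Between /o/ (V1) and /o/ (V2): /st/ — entire cluster is a permitted onset → onset /st/, coda ∅.
Between /o/ (V2) and /u/ (V3): /sh/ — longest licit onset from the right is /h/, leaving /s/ as coda.
Between /u/ (V3) and /u/ (V4): /htd/ — longest licit onset from the right is /d/, leaving /ht/ as coda.
Result: sto.stos.huht.dul.
Syllable 2 is /stos/: onset /st/, nucleus /o/, coda /s/.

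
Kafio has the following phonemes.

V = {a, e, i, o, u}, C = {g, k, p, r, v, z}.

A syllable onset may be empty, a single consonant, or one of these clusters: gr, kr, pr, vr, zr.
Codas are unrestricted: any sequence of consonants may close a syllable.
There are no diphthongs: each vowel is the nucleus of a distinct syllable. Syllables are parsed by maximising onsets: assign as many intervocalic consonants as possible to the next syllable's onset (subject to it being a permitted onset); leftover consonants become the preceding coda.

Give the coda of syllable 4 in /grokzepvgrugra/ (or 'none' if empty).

none

Nuclei (vowels): o, e, u, a → 4 syllables.
σ1/σ2 boundary: /kz/; trying suffixes from longest down, /z/ is the first permitted one, so coda /k/ | onset /z/.
σ2/σ3 boundary: /pvgr/ — longest licit onset from the right is /gr/, leaving /pv/ as coda.
σ3/σ4 boundary: /gr/ — entire cluster is a permitted onset → onset /gr/, coda ∅.
Syllabification: grok.zepv.gru.gra.
Syllable 4 is /gra/: onset /gr/, nucleus /a/, coda ∅.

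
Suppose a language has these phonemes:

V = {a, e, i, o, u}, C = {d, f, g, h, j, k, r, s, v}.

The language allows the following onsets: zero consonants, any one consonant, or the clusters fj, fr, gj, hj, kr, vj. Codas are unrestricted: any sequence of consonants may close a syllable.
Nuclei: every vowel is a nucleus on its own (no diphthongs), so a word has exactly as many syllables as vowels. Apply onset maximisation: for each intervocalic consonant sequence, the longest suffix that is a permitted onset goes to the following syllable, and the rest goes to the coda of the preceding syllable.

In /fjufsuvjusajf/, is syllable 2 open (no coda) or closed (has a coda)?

open

The vowels are u, u, u, a — 4 nuclei, so 4 syllables.
Between /u/ (V1) and /u/ (V2): /fs/ — longest licit onset from the right is /s/, leaving /f/ as coda.
Between /u/ (V2) and /u/ (V3): /vj/ — entire cluster is a permitted onset → onset /vj/, coda ∅.
Between /u/ (V3) and /a/ (V4): /s/ is a single consonant, so it becomes the next onset.
Syllabification: fjuf.su.vju.sajf.
Syllable 2 is /su/; it ends in its nucleus with no coda, so it is open.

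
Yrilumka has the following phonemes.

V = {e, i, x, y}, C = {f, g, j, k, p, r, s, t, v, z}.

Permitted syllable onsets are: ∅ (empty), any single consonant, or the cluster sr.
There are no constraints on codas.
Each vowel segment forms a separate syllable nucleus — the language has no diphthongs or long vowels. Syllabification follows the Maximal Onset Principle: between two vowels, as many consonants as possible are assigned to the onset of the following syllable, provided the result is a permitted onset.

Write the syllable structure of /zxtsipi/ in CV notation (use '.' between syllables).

Vowels present: x, i, i; each is a nucleus, giving 3 syllables.
σ1/σ2 boundary: /ts/; trying suffixes from longest down, /s/ is the first permitted one, so coda /t/ | onset /s/.
σ2/σ3 boundary: just /p/ — single C goes to the following onset.
So the parse is zxt.si.pi.
Mapping each syllable to C/V: /zxt/ → CVC, /si/ → CV, /pi/ → CV.

CVC.CV.CV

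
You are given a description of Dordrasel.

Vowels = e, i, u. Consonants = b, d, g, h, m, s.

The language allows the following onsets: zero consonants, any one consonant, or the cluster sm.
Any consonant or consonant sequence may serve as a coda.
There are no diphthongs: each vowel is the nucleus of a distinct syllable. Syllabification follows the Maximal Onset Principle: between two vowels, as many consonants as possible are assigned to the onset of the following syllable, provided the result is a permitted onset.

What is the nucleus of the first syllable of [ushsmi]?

Vowels present: u, i; each is a nucleus, giving 2 syllables.
The first nucleus (vowel 1 from the left) is /u/.

u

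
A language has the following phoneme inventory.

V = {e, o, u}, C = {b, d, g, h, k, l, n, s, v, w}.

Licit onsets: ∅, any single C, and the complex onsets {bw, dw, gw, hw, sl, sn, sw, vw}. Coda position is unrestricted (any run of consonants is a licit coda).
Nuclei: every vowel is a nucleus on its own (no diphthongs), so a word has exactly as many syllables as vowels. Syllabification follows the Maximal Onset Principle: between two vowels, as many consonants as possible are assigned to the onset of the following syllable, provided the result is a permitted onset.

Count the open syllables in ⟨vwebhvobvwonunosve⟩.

3

Vowels present: e, o, o, u, o, e; each is a nucleus, giving 6 syllables.
/e…o/ gap (V1→V2): /bhv/; trying suffixes from longest down, /v/ is the first permitted one, so coda /bh/ | onset /v/.
/o…o/ gap (V2→V3): /bvw/; trying suffixes from longest down, /vw/ is the first permitted one, so coda /b/ | onset /vw/.
/o…u/ gap (V3→V4): /n/ is a single consonant, so it becomes the next onset.
/u…o/ gap (V4→V5): /n/ → onset of the next syllable (single consonants are always licit onsets).
/o…e/ gap (V5→V6): /sv/; trying suffixes from longest down, /v/ is the first permitted one, so coda /s/ | onset /v/.
So the parse is vwebh.vob.vwo.nu.nos.ve.
Classifying each syllable: /vwebh/ (closed), /vob/ (closed), /vwo/ (open), /nu/ (open), /nos/ (closed), /ve/ (open).
Open syllables: 3.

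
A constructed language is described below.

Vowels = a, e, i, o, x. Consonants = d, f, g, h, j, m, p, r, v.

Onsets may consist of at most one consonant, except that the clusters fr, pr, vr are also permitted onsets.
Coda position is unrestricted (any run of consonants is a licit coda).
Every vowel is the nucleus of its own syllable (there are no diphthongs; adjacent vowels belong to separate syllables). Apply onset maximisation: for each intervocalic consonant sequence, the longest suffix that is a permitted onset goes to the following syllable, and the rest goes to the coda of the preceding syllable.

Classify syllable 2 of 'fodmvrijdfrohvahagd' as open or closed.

closed

Vowels present: o, i, o, a, a; each is a nucleus, giving 5 syllables.
Between /o/ (V1) and /i/ (V2): /dmvr/; trying suffixes from longest down, /vr/ is the first permitted one, so coda /dm/ | onset /vr/.
Between /i/ (V2) and /o/ (V3): /jdfr/ splits as /jd/ + /fr/ (/fr/ is the longest suffix that is a licit onset).
Between /o/ (V3) and /a/ (V4): /hv/ — longest licit onset from the right is /v/, leaving /h/ as coda.
Between /a/ (V4) and /a/ (V5): /h/ is a single consonant, so it becomes the next onset.
Result: fodm.vrijd.froh.va.hagd.
Syllable 2 is /vrijd/ with coda /jd/, so it is closed.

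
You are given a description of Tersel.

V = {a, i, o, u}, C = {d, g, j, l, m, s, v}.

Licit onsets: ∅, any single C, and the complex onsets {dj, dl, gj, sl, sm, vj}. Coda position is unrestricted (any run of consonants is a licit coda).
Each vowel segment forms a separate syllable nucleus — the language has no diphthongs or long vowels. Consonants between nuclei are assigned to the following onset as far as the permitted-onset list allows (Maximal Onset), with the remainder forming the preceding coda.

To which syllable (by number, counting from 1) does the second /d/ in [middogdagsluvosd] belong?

Vowels present: i, o, a, u, o; each is a nucleus, giving 5 syllables.
V1 /i/ – V2 /o/: /dd/ — longest licit onset from the right is /d/, leaving /d/ as coda.
V2 /o/ – V3 /a/: cluster /gd/ — the longest permitted-onset suffix is /d/; onset = /d/, preceding coda = /g/.
V3 /a/ – V4 /u/: /gsl/ splits as /g/ + /sl/ (/sl/ is the longest suffix that is a licit onset).
V4 /u/ – V5 /o/: just /v/ — single C goes to the following onset.
So the parse is mid.dog.dag.slu.vosd.
The second /d/ is in the onset of syllable 2 (/dog/).

2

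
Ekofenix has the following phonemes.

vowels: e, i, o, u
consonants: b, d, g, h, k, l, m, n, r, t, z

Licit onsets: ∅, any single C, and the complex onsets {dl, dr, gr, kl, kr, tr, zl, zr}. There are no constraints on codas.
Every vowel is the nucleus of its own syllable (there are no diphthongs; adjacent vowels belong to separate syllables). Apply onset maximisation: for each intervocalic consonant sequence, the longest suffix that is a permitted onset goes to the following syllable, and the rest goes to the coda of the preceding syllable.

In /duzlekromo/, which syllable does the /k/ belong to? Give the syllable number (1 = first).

3

Nuclei (vowels): u, e, o, o → 4 syllables.
V1 /u/ – V2 /e/: /zl/ — entire cluster is a permitted onset → onset /zl/, coda ∅.
V2 /e/ – V3 /o/: cluster /kr/ — /kr/ is itself a permitted onset, so the whole cluster goes right; preceding coda = ∅.
V3 /o/ – V4 /o/: just /m/ — single C goes to the following onset.
So the parse is du.zle.kro.mo.
The /k/ is in the onset of syllable 3 (/kro/).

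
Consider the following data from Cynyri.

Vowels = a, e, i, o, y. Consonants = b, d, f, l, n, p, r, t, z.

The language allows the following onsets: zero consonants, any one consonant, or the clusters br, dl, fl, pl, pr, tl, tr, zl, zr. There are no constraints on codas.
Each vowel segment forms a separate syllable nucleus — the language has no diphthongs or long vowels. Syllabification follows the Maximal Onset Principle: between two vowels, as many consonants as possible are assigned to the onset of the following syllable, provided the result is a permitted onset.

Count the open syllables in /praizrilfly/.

Vowels present: a, i, i, y; each is a nucleus, giving 4 syllables.
σ1/σ2 boundary: hiatus — the boundary sits between the two vowels.
σ2/σ3 boundary: cluster /zr/ — /zr/ is itself a permitted onset, so the whole cluster goes right; preceding coda = ∅.
σ3/σ4 boundary: cluster /lfl/ — the longest permitted-onset suffix is /fl/; onset = /fl/, preceding coda = /l/.
So the parse is pra.i.zril.fly.
Classifying each syllable: /pra/ (open), /i/ (open), /zril/ (closed), /fly/ (open).
Open syllables: 3.

3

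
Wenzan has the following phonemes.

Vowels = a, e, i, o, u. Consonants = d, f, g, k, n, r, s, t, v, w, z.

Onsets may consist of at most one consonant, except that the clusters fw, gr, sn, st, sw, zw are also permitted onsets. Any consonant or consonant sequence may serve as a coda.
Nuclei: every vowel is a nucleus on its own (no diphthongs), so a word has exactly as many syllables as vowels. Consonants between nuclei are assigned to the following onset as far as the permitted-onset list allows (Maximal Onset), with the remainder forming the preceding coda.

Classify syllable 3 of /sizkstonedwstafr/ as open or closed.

closed

The vowels are i, o, e, a — 4 nuclei, so 4 syllables.
V1 /i/ – V2 /o/: /zkst/ — longest licit onset from the right is /st/, leaving /zk/ as coda.
V2 /o/ – V3 /e/: just /n/ — single C goes to the following onset.
V3 /e/ – V4 /a/: /dwst/; trying suffixes from longest down, /st/ is the first permitted one, so coda /dw/ | onset /st/.
Syllabification: sizk.sto.nedw.stafr.
Syllable 3 is /nedw/ with coda /dw/, so it is closed.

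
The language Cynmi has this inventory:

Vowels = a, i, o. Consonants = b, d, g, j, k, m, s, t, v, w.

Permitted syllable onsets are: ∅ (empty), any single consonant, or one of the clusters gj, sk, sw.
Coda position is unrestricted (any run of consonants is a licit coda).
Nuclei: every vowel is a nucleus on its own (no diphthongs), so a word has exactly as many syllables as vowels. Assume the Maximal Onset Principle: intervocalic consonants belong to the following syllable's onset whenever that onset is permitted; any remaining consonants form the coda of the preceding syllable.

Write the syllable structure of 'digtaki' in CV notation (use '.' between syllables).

Vowels present: i, a, i; each is a nucleus, giving 3 syllables.
V1 /i/ – V2 /a/: cluster /gt/ — the longest permitted-onset suffix is /t/; onset = /t/, preceding coda = /g/.
V2 /a/ – V3 /i/: /k/ → onset of the next syllable (single consonants are always licit onsets).
Syllabification: dig.ta.ki.
Mapping each syllable to C/V: /dig/ → CVC, /ta/ → CV, /ki/ → CV.

CVC.CV.CV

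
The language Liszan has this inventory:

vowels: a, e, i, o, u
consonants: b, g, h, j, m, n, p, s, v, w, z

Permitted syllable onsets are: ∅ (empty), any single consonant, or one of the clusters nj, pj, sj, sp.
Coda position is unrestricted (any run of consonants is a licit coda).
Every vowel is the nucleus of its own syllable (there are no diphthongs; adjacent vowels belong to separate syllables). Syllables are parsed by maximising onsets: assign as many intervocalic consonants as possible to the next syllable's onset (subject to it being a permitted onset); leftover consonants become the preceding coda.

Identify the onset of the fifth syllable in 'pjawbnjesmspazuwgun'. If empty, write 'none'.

Nuclei (vowels): a, e, a, u, u → 5 syllables.
V1 /a/ – V2 /e/: /wbnj/; trying suffixes from longest down, /nj/ is the first permitted one, so coda /wb/ | onset /nj/.
V2 /e/ – V3 /a/: cluster /smsp/ — the longest permitted-onset suffix is /sp/; onset = /sp/, preceding coda = /sm/.
V3 /a/ – V4 /u/: /z/ is a single consonant, so it becomes the next onset.
V4 /u/ – V5 /u/: /wg/ — longest licit onset from the right is /g/, leaving /w/ as coda.
So the parse is pjawb.njesm.spa.zuw.gun.
Syllable 5 is /gun/: onset /g/, nucleus /u/, coda /n/.

g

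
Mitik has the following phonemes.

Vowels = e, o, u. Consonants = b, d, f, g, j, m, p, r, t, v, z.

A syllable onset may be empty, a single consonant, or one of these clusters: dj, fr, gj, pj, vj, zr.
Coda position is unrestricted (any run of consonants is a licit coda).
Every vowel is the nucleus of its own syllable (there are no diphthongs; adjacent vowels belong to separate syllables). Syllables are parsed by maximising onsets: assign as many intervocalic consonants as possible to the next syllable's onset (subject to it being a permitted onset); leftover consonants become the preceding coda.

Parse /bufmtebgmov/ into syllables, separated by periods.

Vowels present: u, e, o; each is a nucleus, giving 3 syllables.
/u…e/ gap (V1→V2): /fmt/; trying suffixes from longest down, /t/ is the first permitted one, so coda /fm/ | onset /t/.
/e…o/ gap (V2→V3): /bgm/ — longest licit onset from the right is /m/, leaving /bg/ as coda.

bufm.tebg.mov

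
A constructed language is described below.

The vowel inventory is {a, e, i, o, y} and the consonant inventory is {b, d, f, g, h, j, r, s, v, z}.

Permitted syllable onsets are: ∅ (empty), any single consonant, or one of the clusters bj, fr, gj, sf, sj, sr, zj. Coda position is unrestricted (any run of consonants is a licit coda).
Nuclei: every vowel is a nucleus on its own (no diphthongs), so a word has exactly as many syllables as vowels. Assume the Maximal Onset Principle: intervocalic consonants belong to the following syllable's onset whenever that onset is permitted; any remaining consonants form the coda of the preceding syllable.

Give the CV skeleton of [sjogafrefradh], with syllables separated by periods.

CCV.CV.CCV.CCVCC

Nuclei (vowels): o, a, e, a → 4 syllables.
σ1/σ2 boundary: /g/ is a single consonant, so it becomes the next onset.
σ2/σ3 boundary: /fr/ — entire cluster is a permitted onset → onset /fr/, coda ∅.
σ3/σ4 boundary: /fr/ — entire cluster is a permitted onset → onset /fr/, coda ∅.
Putting it together: sjo.ga.fre.fradh.
Mapping each syllable to C/V: /sjo/ → CCV, /ga/ → CV, /fre/ → CCV, /fradh/ → CCVCC.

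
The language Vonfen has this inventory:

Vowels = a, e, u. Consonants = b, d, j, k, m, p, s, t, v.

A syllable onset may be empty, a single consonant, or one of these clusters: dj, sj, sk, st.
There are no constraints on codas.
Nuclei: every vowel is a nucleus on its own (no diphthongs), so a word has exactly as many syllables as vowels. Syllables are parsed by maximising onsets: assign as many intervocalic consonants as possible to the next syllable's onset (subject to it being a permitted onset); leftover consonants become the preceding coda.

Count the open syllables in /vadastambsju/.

Nuclei (vowels): a, a, a, u → 4 syllables.
Between /a/ (V1) and /a/ (V2): /d/ → onset of the next syllable (single consonants are always licit onsets).
Between /a/ (V2) and /a/ (V3): /st/ is a licit onset in full, so it all attaches to the next syllable.
Between /a/ (V3) and /u/ (V4): /mbsj/; trying suffixes from longest down, /sj/ is the first permitted one, so coda /mb/ | onset /sj/.
Result: va.da.stamb.sju.
Classifying each syllable: /va/ (open), /da/ (open), /stamb/ (closed), /sju/ (open).
Open syllables: 3.

3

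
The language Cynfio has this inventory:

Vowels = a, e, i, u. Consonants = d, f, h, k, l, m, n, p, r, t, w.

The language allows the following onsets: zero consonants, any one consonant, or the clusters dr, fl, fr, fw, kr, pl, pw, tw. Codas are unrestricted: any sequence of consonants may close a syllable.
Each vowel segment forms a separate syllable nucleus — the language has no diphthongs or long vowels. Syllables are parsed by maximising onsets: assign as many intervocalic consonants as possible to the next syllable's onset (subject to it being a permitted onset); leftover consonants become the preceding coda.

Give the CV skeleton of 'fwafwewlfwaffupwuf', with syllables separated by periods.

CCV.CCVCC.CCVC.CV.CCVC

The vowels are a, e, a, u, u — 5 nuclei, so 5 syllables.
V1 /a/ – V2 /e/: /fw/ is a licit onset in full, so it all attaches to the next syllable.
V2 /e/ – V3 /a/: /wlfw/ — longest licit onset from the right is /fw/, leaving /wl/ as coda.
V3 /a/ – V4 /u/: /ff/; trying suffixes from longest down, /f/ is the first permitted one, so coda /f/ | onset /f/.
V4 /u/ – V5 /u/: cluster /pw/ — /pw/ is itself a permitted onset, so the whole cluster goes right; preceding coda = ∅.
Putting it together: fwa.fwewl.fwaf.fu.pwuf.
Mapping each syllable to C/V: /fwa/ → CCV, /fwewl/ → CCVCC, /fwaf/ → CCVC, /fu/ → CV, /pwuf/ → CCVC.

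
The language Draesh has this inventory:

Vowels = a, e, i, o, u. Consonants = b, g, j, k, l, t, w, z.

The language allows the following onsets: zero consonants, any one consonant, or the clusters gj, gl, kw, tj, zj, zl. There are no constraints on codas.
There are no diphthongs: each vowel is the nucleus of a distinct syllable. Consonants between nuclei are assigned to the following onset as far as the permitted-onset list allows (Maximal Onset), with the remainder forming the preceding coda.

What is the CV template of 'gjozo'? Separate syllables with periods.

Nuclei (vowels): o, o → 2 syllables.
Between /o/ (V1) and /o/ (V2): /z/ is a single consonant, so it becomes the next onset.
Putting it together: gjo.zo.
Mapping each syllable to C/V: /gjo/ → CCV, /zo/ → CV.

CCV.CV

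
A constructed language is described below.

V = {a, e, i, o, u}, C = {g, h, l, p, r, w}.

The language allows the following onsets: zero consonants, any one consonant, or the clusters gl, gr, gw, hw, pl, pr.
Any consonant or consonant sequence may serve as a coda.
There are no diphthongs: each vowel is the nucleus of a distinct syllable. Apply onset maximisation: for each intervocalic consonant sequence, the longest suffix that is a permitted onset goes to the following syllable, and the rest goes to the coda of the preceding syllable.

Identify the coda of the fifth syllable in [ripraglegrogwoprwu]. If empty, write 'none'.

Vowels present: i, a, e, o, o, u; each is a nucleus, giving 6 syllables.
V1 /i/ – V2 /a/: /pr/ — entire cluster is a permitted onset → onset /pr/, coda ∅.
V2 /a/ – V3 /e/: /gl/ — entire cluster is a permitted onset → onset /gl/, coda ∅.
V3 /e/ – V4 /o/: cluster /gr/ — /gr/ is itself a permitted onset, so the whole cluster goes right; preceding coda = ∅.
V4 /o/ – V5 /o/: /gw/ is a licit onset in full, so it all attaches to the next syllable.
V5 /o/ – V6 /u/: /prw/ splits as /pr/ + /w/ (/w/ is the longest suffix that is a licit onset).
Putting it together: ri.pra.gle.gro.gwopr.wu.
Syllable 5 is /gwopr/: onset /gw/, nucleus /o/, coda /pr/.

pr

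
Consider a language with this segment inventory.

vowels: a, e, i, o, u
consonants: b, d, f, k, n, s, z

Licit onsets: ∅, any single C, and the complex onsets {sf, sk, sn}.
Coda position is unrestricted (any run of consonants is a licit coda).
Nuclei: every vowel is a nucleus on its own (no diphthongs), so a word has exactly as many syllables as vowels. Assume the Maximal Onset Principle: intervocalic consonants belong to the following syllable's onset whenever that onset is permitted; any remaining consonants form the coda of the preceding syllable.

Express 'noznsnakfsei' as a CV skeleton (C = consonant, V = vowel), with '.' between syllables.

CVCC.CCVCC.CV.V

Vowels present: o, a, e, i; each is a nucleus, giving 4 syllables.
/o…a/ gap (V1→V2): /znsn/; trying suffixes from longest down, /sn/ is the first permitted one, so coda /zn/ | onset /sn/.
/a…e/ gap (V2→V3): /kfs/; trying suffixes from longest down, /s/ is the first permitted one, so coda /kf/ | onset /s/.
/e…i/ gap (V3→V4): hiatus — the boundary sits between the two vowels.
Syllabification: nozn.snakf.se.i.
Mapping each syllable to C/V: /nozn/ → CVCC, /snakf/ → CCVCC, /se/ → CV, /i/ → V.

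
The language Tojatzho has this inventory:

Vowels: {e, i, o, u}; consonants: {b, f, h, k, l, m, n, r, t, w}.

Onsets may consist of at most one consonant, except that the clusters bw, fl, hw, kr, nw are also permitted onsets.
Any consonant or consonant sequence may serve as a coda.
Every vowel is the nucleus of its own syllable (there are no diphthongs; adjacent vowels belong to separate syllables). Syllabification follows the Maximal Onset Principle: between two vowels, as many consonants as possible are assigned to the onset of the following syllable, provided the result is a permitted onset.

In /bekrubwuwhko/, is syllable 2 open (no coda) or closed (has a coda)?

Vowels present: e, u, u, o; each is a nucleus, giving 4 syllables.
/e…u/ gap (V1→V2): cluster /kr/ — /kr/ is itself a permitted onset, so the whole cluster goes right; preceding coda = ∅.
/u…u/ gap (V2→V3): /bw/ is a licit onset in full, so it all attaches to the next syllable.
/u…o/ gap (V3→V4): /whk/; trying suffixes from longest down, /k/ is the first permitted one, so coda /wh/ | onset /k/.
Putting it together: be.kru.bwuwh.ko.
Syllable 2 is /kru/; it ends in its nucleus with no coda, so it is open.

open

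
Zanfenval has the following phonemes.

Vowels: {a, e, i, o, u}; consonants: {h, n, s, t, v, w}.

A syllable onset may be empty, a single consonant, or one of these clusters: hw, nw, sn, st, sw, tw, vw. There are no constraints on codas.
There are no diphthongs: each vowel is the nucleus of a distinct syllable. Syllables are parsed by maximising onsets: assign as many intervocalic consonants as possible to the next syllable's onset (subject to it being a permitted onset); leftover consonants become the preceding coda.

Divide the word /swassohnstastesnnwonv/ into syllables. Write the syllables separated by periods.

Nuclei (vowels): a, o, a, e, o → 5 syllables.
/a…o/ gap (V1→V2): /ss/ splits as /s/ + /s/ (/s/ is the longest suffix that is a licit onset).
/o…a/ gap (V2→V3): /hnst/; trying suffixes from longest down, /st/ is the first permitted one, so coda /hn/ | onset /st/.
/a…e/ gap (V3→V4): /st/ — entire cluster is a permitted onset → onset /st/, coda ∅.
/e…o/ gap (V4→V5): /snnw/ splits as /sn/ + /nw/ (/nw/ is the longest suffix that is a licit onset).

swas.sohn.sta.stesn.nwonv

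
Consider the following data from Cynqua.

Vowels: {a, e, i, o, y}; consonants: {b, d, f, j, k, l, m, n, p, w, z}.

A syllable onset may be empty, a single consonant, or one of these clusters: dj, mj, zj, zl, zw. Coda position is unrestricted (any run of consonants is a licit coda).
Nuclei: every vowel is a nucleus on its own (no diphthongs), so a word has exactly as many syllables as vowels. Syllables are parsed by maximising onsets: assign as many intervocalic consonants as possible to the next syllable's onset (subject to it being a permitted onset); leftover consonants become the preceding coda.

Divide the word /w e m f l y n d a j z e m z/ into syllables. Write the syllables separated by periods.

The vowels are e, y, a, e — 4 nuclei, so 4 syllables.
/e…y/ gap (V1→V2): /mfl/; trying suffixes from longest down, /l/ is the first permitted one, so coda /mf/ | onset /l/.
/y…a/ gap (V2→V3): /nd/ splits as /n/ + /d/ (/d/ is the longest suffix that is a licit onset).
/a…e/ gap (V3→V4): /jz/ splits as /j/ + /z/ (/z/ is the longest suffix that is a licit onset).

wemf.lyn.daj.zemz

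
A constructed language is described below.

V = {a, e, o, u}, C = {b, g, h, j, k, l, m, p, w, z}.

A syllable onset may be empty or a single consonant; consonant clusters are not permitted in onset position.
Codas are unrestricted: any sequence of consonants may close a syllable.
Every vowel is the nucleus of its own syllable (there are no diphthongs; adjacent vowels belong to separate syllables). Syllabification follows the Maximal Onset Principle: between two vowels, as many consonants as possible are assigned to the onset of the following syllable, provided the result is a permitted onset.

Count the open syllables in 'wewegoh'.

2

Nuclei (vowels): e, e, o → 3 syllables.
Between /e/ (V1) and /e/ (V2): /w/ → onset of the next syllable (single consonants are always licit onsets).
Between /e/ (V2) and /o/ (V3): /g/ is a single consonant, so it becomes the next onset.
Result: we.we.goh.
Classifying each syllable: /we/ (open), /we/ (open), /goh/ (closed).
Open syllables: 2.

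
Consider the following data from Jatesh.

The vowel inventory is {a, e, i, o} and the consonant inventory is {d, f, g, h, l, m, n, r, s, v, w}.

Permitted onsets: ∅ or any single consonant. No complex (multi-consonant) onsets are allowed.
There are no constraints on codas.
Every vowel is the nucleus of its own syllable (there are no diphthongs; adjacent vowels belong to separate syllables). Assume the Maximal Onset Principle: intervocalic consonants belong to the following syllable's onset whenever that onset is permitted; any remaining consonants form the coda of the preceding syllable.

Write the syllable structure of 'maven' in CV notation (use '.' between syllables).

CV.CVC

Nuclei (vowels): a, e → 2 syllables.
σ1/σ2 boundary: /v/ is a single consonant, so it becomes the next onset.
Result: ma.ven.
Mapping each syllable to C/V: /ma/ → CV, /ven/ → CVC.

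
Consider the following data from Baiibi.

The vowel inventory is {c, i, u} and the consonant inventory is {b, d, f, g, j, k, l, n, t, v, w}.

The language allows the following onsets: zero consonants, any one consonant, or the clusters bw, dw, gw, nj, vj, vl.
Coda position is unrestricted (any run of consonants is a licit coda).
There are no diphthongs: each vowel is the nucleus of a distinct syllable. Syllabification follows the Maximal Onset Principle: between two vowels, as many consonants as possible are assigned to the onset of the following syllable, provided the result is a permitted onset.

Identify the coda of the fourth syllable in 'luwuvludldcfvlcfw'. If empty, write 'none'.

f

Nuclei (vowels): u, u, u, c, c → 5 syllables.
σ1/σ2 boundary: /w/ → onset of the next syllable (single consonants are always licit onsets).
σ2/σ3 boundary: /vl/ is a licit onset in full, so it all attaches to the next syllable.
σ3/σ4 boundary: /dld/ splits as /dl/ + /d/ (/d/ is the longest suffix that is a licit onset).
σ4/σ5 boundary: /fvl/ — longest licit onset from the right is /vl/, leaving /f/ as coda.
Putting it together: lu.wu.vludl.dcf.vlcfw.
Syllable 4 is /dcf/: onset /d/, nucleus /c/, coda /f/.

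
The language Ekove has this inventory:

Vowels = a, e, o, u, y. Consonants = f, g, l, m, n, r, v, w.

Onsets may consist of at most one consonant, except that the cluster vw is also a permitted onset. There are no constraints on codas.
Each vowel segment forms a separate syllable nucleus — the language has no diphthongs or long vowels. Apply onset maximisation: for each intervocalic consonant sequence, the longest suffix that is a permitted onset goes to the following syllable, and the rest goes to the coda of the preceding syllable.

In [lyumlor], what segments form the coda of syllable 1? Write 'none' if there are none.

none

Nuclei (vowels): y, u, o → 3 syllables.
σ1/σ2 boundary: nothing intervenes; syllable break is V.V.
σ2/σ3 boundary: /ml/ splits as /m/ + /l/ (/l/ is the longest suffix that is a licit onset).
Putting it together: ly.um.lor.
Syllable 1 is /ly/: onset /l/, nucleus /y/, coda ∅.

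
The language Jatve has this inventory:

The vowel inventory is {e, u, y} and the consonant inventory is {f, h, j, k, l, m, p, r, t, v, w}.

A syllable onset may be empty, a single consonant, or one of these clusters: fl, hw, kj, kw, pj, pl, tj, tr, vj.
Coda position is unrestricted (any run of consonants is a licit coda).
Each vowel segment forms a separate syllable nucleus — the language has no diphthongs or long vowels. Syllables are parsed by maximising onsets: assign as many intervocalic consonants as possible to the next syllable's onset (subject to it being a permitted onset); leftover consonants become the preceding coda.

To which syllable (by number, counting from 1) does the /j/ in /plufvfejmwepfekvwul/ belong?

Nuclei (vowels): u, e, e, e, u → 5 syllables.
/u…e/ gap (V1→V2): cluster /fvf/ — the longest permitted-onset suffix is /f/; onset = /f/, preceding coda = /fv/.
/e…e/ gap (V2→V3): /jmw/; trying suffixes from longest down, /w/ is the first permitted one, so coda /jm/ | onset /w/.
/e…e/ gap (V3→V4): /pf/ — longest licit onset from the right is /f/, leaving /p/ as coda.
/e…u/ gap (V4→V5): cluster /kvw/ — the longest permitted-onset suffix is /w/; onset = /w/, preceding coda = /kv/.
So the parse is plufv.fejm.wep.fekv.wul.
The /j/ is in the coda of syllable 2 (/fejm/).

2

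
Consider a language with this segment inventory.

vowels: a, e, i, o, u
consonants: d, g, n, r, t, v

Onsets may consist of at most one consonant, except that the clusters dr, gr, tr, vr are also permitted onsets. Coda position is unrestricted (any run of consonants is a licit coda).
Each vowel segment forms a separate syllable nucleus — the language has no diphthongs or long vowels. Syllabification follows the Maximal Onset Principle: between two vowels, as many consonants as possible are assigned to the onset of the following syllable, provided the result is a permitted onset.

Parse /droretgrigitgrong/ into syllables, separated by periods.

Vowels present: o, e, i, i, o; each is a nucleus, giving 5 syllables.
σ1/σ2 boundary: /r/ is a single consonant, so it becomes the next onset.
σ2/σ3 boundary: /tgr/ splits as /t/ + /gr/ (/gr/ is the longest suffix that is a licit onset).
σ3/σ4 boundary: /g/ is a single consonant, so it becomes the next onset.
σ4/σ5 boundary: /tgr/ — longest licit onset from the right is /gr/, leaving /t/ as coda.

dro.ret.gri.git.grong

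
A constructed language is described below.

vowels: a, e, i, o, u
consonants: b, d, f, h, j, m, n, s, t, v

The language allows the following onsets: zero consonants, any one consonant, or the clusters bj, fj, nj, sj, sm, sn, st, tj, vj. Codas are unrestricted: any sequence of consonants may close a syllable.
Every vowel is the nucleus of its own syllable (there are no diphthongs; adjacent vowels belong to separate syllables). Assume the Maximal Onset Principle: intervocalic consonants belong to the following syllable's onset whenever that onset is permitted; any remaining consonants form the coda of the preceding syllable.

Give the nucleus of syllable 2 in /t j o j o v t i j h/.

Nuclei (vowels): o, o, i → 3 syllables.
The second nucleus (vowel 2 from the left) is /o/.

o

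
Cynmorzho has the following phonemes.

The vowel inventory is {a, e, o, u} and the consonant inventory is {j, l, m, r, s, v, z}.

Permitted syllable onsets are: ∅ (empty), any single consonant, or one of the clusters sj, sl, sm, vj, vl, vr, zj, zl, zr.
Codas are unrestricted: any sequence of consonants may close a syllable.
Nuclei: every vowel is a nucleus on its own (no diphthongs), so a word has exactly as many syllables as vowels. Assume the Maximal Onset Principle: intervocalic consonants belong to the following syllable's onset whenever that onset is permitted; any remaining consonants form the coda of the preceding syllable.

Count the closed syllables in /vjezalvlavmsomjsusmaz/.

The vowels are e, a, a, o, u, a — 6 nuclei, so 6 syllables.
V1 /e/ – V2 /a/: /z/ → onset of the next syllable (single consonants are always licit onsets).
V2 /a/ – V3 /a/: /lvl/ splits as /l/ + /vl/ (/vl/ is the longest suffix that is a licit onset).
V3 /a/ – V4 /o/: cluster /vms/ — the longest permitted-onset suffix is /s/; onset = /s/, preceding coda = /vm/.
V4 /o/ – V5 /u/: /mjs/ — longest licit onset from the right is /s/, leaving /mj/ as coda.
V5 /u/ – V6 /a/: /sm/ is a licit onset in full, so it all attaches to the next syllable.
Result: vje.zal.vlavm.somj.su.smaz.
Classifying each syllable: /vje/ (open), /zal/ (closed), /vlavm/ (closed), /somj/ (closed), /su/ (open), /smaz/ (closed).
Closed syllables: 4.

4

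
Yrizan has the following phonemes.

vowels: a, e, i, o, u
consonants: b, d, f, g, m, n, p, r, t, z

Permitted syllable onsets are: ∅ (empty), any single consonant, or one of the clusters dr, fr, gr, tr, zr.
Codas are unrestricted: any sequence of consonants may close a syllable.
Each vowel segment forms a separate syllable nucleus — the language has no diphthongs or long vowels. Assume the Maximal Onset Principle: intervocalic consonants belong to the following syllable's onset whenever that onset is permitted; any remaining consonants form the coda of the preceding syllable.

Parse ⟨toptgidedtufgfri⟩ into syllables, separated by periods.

The vowels are o, i, e, u, i — 5 nuclei, so 5 syllables.
V1 /o/ – V2 /i/: /ptg/; trying suffixes from longest down, /g/ is the first permitted one, so coda /pt/ | onset /g/.
V2 /i/ – V3 /e/: /d/ → onset of the next syllable (single consonants are always licit onsets).
V3 /e/ – V4 /u/: /dt/; trying suffixes from longest down, /t/ is the first permitted one, so coda /d/ | onset /t/.
V4 /u/ – V5 /i/: cluster /fgfr/ — the longest permitted-onset suffix is /fr/; onset = /fr/, preceding coda = /fg/.

topt.gi.ded.tufg.fri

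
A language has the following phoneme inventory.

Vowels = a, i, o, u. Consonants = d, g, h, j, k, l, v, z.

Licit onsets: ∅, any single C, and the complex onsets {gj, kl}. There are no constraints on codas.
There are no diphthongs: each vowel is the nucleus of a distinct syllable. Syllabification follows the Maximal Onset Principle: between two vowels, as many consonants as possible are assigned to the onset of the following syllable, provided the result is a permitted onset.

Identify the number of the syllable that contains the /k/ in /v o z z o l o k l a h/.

The vowels are o, o, o, a — 4 nuclei, so 4 syllables.
/o…o/ gap (V1→V2): /zz/ — longest licit onset from the right is /z/, leaving /z/ as coda.
/o…o/ gap (V2→V3): /l/ is a single consonant, so it becomes the next onset.
/o…a/ gap (V3→V4): /kl/ is a licit onset in full, so it all attaches to the next syllable.
Syllabification: voz.zo.lo.klah.
The /k/ is in the onset of syllable 4 (/klah/).

4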